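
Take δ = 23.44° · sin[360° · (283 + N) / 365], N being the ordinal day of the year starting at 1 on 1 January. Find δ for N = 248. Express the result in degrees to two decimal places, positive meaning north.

+6.57°

360 × (283 + 248) / 365 = 523.726°; sin(523.726°) = 0.2802.
δ = 23.44 × 0.2802 = 6.568° ≈ +6.57°.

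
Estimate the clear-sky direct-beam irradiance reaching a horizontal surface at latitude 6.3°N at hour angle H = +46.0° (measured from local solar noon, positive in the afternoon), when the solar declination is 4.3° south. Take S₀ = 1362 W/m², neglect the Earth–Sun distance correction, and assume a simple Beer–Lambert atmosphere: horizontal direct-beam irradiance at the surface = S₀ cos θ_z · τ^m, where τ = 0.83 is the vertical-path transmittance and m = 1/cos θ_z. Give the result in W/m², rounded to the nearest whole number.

cos θ_z = sin(6.3°) sin(-4.3°) + cos(6.3°) cos(-4.3°) cos(46.00°) = -0.0082 + 0.6885 = 0.6803.
Air mass m = 1/cos θ_z = 1/0.6803 = 1.470; τ^m = 0.83^1.470 = 0.7604.
Surface direct beam = 1362 × 0.6803 × 0.7604 = 704.56 W/m².

705 W/m²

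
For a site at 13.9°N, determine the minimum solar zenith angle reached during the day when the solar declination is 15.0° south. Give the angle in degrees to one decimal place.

28.9°

At local solar noon the hour angle is zero, so the zenith angle is |φ − δ| = |13.9° − (-15.0°)| = 28.9°.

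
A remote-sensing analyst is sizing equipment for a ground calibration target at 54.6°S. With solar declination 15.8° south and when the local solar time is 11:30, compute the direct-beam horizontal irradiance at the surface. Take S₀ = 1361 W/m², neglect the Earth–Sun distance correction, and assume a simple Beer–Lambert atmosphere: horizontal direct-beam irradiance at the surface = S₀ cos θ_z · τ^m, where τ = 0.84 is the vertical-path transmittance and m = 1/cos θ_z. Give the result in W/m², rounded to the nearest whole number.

842 W/m²

Hour angle H = 15° × (11.5 − 12) = -7.50°.
cos θ_z = sin(-54.6°) sin(-15.8°) + cos(-54.6°) cos(-15.8°) cos(-7.50°) = 0.2219 + 0.5526 = 0.7745.
Air mass m = 1/cos θ_z = 1/0.7745 = 1.291; τ^m = 0.84^1.291 = 0.7984.
Surface direct beam = 1361 × 0.7745 × 0.7984 = 841.59 W/m².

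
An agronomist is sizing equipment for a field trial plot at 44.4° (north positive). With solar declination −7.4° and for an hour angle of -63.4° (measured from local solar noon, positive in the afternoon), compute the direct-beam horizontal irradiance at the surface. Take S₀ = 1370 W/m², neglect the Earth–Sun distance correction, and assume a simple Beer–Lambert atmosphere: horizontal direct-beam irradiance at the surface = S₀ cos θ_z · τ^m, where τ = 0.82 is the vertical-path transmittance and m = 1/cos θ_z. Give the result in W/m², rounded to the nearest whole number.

cos θ_z = sin(44.4°) sin(-7.4°) + cos(44.4°) cos(-7.4°) cos(-63.40°) = -0.0901 + 0.3172 = 0.2271.
Air mass m = 1/cos θ_z = 1/0.2271 = 4.403; τ^m = 0.82^4.403 = 0.4174.
Surface direct beam = 1370 × 0.2271 × 0.4174 = 129.86 W/m².

130 W/m²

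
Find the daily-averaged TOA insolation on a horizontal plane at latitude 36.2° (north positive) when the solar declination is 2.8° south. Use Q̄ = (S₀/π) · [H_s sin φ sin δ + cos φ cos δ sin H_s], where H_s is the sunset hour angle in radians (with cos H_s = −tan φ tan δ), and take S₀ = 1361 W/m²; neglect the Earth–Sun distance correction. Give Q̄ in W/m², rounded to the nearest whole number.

330 W/m²

cos H_s = −tan(36.2°) · tan(-2.8°) = 0.0358, so H_s = arccos(0.0358) = 87.95°. In radians, H_s = 1.5350.
H_s sin φ sin δ = 1.5350 × 0.5906 × -0.0488 = -0.0442.
cos φ cos δ sin H_s = 0.8070 × 0.9988 × 0.9994 = 0.8055.
Q̄ = (1361/π) × (-0.0442 + 0.8055) = 433.22 × 0.7613 = 329.81 W/m².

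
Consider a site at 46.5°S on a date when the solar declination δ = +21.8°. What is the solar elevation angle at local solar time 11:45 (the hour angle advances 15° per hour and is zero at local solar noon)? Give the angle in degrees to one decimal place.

Hour angle H = 15° × (11.75 − 12) = -3.75°.
cos θ_z = sin φ sin δ + cos φ cos δ cos H = (-0.7254)(0.3714) + (0.6884)(0.9285)(0.9979) = 0.3684.
θ_z = arccos(0.3684) = 68.38°, so the elevation is 90° − 68.38° = 21.62°.

21.6°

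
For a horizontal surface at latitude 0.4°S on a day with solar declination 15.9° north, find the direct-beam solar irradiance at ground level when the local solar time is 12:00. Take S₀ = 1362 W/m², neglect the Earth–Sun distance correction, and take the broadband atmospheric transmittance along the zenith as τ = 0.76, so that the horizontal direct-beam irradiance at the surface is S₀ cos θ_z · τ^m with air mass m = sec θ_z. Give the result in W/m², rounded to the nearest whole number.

Hour angle H = 15° × (12 − 12) = 0.00°.
With φ = -0.4°, δ = 15.9°, H = 0.00°: sin φ sin δ = -0.0019, cos φ cos δ cos H = 0.9617, so cos θ_z = 0.9598.
Air mass m = 1/cos θ_z = 1/0.9598 = 1.042; τ^m = 0.76^1.042 = 0.7513.
Surface direct beam = 1362 × 0.9598 × 0.7513 = 982.14 W/m².

982 W/m²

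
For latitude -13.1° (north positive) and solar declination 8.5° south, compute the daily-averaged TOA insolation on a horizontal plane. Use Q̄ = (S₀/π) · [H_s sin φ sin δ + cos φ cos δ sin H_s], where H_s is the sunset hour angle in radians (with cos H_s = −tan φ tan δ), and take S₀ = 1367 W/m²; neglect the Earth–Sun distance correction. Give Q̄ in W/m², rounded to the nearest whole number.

442 W/m²

−tan φ tan δ = −(-0.2327)(-0.1495) = -0.0348; H_s = arccos(-0.0348) = 91.99°. In radians, H_s = 1.6055.
H_s sin φ sin δ = 1.6055 × -0.2267 × -0.1478 = 0.0538.
cos φ cos δ sin H_s = 0.9740 × 0.9890 × 0.9994 = 0.9627.
Q̄ = (1367/π) × (0.0538 + 0.9627) = 435.13 × 1.0165 = 442.31 W/m².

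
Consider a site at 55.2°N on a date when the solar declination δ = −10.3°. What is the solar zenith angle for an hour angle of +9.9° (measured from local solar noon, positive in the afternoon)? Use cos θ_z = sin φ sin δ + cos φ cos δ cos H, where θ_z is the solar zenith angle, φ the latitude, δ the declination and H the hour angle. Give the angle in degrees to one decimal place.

66.0°

cos θ_z = sin(55.2°) sin(-10.3°) + cos(55.2°) cos(-10.3°) cos(9.90°) = -0.1468 + 0.5532 = 0.4064.
θ_z = arccos(0.4064) = 66.02°.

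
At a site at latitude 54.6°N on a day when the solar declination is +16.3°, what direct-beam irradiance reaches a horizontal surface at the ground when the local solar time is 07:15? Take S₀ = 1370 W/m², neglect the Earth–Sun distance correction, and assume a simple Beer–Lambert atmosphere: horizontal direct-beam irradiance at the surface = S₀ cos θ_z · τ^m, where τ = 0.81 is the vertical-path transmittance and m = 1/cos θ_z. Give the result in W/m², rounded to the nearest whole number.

333 W/m²

Hour angle H = 15° × (7.25 − 12) = -71.25°.
cos θ_z = sin(54.6°) sin(16.3°) + cos(54.6°) cos(16.3°) cos(-71.25°) = 0.2288 + 0.1787 = 0.4075.
Air mass m = 1/cos θ_z = 1/0.4075 = 2.454; τ^m = 0.81^2.454 = 0.5962.
Surface direct beam = 1370 × 0.4075 × 0.5962 = 332.84 W/m².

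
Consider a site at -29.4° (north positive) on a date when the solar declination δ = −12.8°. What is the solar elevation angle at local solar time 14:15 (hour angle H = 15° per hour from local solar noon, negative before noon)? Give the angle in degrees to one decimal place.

54.6°

Hour angle H = 15° × (14.25 − 12) = 33.75°.
cos θ_z = sin φ sin δ + cos φ cos δ cos H = (-0.4909)(-0.2215) + (0.8712)(0.9751)(0.8315) = 0.8151.
θ_z = arccos(0.8151) = 35.40°, so the elevation is 90° − 35.40° = 54.60°.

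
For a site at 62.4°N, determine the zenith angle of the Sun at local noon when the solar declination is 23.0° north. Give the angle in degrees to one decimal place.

At local solar noon the hour angle is zero, so the zenith angle is |φ − δ| = |62.4° − (23.0°)| = 39.4°.

39.4°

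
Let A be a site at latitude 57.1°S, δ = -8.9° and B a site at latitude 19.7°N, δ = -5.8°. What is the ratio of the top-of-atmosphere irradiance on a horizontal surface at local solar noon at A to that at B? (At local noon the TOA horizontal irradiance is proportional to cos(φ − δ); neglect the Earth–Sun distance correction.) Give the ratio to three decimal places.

A: cos θ_z = cos(-57.1° − (-8.9°)) = 0.6665.
B: cos θ_z = cos(19.7° − (-5.8°)) = 0.9026.
Ratio A/B = 0.6665 / 0.9026 = 0.7384.

0.738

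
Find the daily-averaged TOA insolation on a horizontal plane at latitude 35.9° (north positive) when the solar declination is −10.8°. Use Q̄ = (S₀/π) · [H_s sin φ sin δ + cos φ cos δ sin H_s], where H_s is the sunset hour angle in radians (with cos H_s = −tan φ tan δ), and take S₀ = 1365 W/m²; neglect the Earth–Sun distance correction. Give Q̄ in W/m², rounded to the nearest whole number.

274 W/m²

cos H_s = −tan(35.9°) · tan(-10.8°) = 0.1381, so H_s = arccos(0.1381) = 82.06°. In radians, H_s = 1.4322.
H_s sin φ sin δ = 1.4322 × 0.5864 × -0.1874 = -0.1574.
cos φ cos δ sin H_s = 0.8100 × 0.9823 × 0.9904 = 0.7880.
Q̄ = (1365/π) × (-0.1574 + 0.7880) = 434.49 × 0.6306 = 273.99 W/m².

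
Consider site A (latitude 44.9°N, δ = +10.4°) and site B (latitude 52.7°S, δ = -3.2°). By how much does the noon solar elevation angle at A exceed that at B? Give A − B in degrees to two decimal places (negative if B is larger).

+15.00°

A: 90° − |44.9 − (10.4)| = 55.50°.
B: 90° − |-52.7 − (-3.2)| = 40.50°.
A − B = 55.50 − 40.50 = 15.00°.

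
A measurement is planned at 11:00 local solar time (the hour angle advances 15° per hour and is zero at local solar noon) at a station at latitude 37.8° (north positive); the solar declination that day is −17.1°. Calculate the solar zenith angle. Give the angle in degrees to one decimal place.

56.7°

Hour angle H = 15° × (11 − 12) = -15.00°.
cos θ_z = sin(37.8°) sin(-17.1°) + cos(37.8°) cos(-17.1°) cos(-15.00°) = -0.1802 + 0.7295 = 0.5493.
θ_z = arccos(0.5493) = 56.68°.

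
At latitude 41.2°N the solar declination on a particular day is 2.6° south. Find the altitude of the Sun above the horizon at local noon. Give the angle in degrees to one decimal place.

46.2°

At local solar noon the hour angle is zero, so the elevation is 90° − |φ − δ| = 90° − |41.2° − (-2.6°)| = 90° − 43.8° = 46.2°.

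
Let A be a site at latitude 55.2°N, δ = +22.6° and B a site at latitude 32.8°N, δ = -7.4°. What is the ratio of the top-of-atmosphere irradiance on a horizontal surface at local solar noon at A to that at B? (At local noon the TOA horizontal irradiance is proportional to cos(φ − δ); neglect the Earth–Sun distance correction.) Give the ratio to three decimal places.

A: cos θ_z = cos(55.2° − (22.6°)) = 0.8425.
B: cos θ_z = cos(32.8° − (-7.4°)) = 0.7638.
Ratio A/B = 0.8425 / 0.7638 = 1.1030.

1.103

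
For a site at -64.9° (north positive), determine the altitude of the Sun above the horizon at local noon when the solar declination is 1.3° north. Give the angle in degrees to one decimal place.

23.8°

At local solar noon the hour angle is zero, so the elevation is 90° − |φ − δ| = 90° − |-64.9° − (1.3°)| = 90° − 66.2° = 23.8°.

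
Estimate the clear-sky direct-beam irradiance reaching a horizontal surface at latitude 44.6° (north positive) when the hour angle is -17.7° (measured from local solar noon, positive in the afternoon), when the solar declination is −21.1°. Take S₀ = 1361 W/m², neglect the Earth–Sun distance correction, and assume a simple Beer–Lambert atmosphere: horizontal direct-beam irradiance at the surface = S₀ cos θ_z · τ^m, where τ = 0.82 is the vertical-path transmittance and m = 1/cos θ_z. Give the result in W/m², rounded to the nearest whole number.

cos θ_z = sin φ sin δ + cos φ cos δ cos H = (0.7022)(-0.3600) + (0.7120)(0.9330)(0.9527) = 0.3801.
Air mass m = 1/cos θ_z = 1/0.3801 = 2.631; τ^m = 0.82^2.631 = 0.5933.
Surface direct beam = 1361 × 0.3801 × 0.5933 = 306.92 W/m².

307 W/m²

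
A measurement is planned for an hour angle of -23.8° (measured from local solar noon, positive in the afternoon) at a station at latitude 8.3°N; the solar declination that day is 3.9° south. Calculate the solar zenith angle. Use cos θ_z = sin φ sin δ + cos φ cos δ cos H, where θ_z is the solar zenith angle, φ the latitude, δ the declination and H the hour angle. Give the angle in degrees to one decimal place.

26.7°

cos θ_z = sin φ sin δ + cos φ cos δ cos H = (0.1444)(-0.0680) + (0.9895)(0.9977)(0.9150) = 0.8935.
θ_z = arccos(0.8935) = 26.68°.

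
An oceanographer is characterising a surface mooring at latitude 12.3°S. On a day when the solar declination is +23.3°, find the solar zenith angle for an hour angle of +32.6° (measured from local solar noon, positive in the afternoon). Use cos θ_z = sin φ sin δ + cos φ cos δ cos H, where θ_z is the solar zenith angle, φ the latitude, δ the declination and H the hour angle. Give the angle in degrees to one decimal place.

cos θ_z = sin(-12.3°) sin(23.3°) + cos(-12.3°) cos(23.3°) cos(32.60°) = -0.0843 + 0.7560 = 0.6717.
θ_z = arccos(0.6717) = 47.80°.

47.8°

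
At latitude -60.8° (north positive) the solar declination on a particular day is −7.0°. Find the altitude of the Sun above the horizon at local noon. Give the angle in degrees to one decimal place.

At local solar noon the hour angle is zero, so the elevation is 90° − |φ − δ| = 90° − |-60.8° − (-7.0°)| = 90° − 53.8° = 36.2°.

36.2°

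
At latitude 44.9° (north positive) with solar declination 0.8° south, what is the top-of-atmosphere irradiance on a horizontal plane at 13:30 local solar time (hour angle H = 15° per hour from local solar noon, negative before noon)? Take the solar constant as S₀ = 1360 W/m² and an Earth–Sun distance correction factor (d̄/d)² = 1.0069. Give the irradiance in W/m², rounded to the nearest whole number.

Hour angle H = 15° × (13.5 − 12) = 22.50°.
With φ = 44.9°, δ = -0.8°, H = 22.50°: sin φ sin δ = -0.0099, cos φ cos δ cos H = 0.6544, so cos θ_z = 0.6445.
Top-of-atmosphere irradiance = S₀ (d̄/d)² cos θ_z = 1360 × 1.0069 × 0.6445 = 882.57 W/m².

883 W/m²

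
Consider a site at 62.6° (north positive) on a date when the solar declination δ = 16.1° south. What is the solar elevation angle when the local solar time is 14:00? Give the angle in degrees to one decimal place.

Hour angle H = 15° × (14 − 12) = 30.00°.
cos θ_z = sin φ sin δ + cos φ cos δ cos H = (0.8878)(-0.2773) + (0.4602)(0.9608)(0.8660) = 0.1367.
θ_z = arccos(0.1367) = 82.14°, so the elevation is 90° − 82.14° = 7.86°.

7.9°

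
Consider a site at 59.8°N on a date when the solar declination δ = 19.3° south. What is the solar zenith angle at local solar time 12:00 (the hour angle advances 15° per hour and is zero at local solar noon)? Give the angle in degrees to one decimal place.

79.1°

Hour angle H = 15° × (12 − 12) = 0.00°.
With φ = 59.8°, δ = -19.3°, H = 0.00°: sin φ sin δ = -0.2857, cos φ cos δ cos H = 0.4748, so cos θ_z = 0.1891.
θ_z = arccos(0.1891) = 79.10°.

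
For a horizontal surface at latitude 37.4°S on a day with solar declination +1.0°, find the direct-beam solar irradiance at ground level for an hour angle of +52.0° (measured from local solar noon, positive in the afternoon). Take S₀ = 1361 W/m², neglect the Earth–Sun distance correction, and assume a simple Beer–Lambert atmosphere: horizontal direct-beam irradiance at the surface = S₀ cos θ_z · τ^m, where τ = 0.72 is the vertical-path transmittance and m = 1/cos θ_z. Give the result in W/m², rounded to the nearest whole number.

With φ = -37.4°, δ = 1.0°, H = 52.00°: sin φ sin δ = -0.0106, cos φ cos δ cos H = 0.4890, so cos θ_z = 0.4784.
Air mass m = 1/cos θ_z = 1/0.4784 = 2.090; τ^m = 0.72^2.090 = 0.5033.
Surface direct beam = 1361 × 0.4784 × 0.5033 = 327.70 W/m².

328 W/m²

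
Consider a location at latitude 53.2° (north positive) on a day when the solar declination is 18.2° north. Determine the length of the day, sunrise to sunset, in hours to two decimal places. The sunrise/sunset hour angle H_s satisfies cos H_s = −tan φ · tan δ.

15.48 hours

The sunset hour angle satisfies cos H_s = −tan φ tan δ = -0.4395, giving H_s = 116.07°.
Day length = 2 H_s / 15° h⁻¹ = 232.14° / 15 = 15.476 h.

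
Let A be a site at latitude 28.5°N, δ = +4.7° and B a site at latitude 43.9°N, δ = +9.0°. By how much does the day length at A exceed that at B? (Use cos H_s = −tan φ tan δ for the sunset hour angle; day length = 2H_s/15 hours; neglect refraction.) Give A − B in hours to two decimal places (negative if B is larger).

A: H_s = arccos(−tan 28.5° · tan 4.7°) = 92.56°, so 2H_s/15 = 12.3413 h.
B: H_s = arccos(−tan 43.9° · tan 9.0°) = 98.77°, so 2H_s/15 = 13.1693 h.
A − B = 12.3413 − 13.1693 = -0.8280 h.

-0.83 h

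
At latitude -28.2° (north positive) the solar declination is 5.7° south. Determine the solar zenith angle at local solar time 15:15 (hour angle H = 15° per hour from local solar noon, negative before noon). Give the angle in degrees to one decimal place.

Hour angle H = 15° × (15.25 − 12) = 48.75°.
cos θ_z = sin φ sin δ + cos φ cos δ cos H = (-0.4726)(-0.0993) + (0.8813)(0.9951)(0.6593) = 0.6251.
θ_z = arccos(0.6251) = 51.31°.

51.3°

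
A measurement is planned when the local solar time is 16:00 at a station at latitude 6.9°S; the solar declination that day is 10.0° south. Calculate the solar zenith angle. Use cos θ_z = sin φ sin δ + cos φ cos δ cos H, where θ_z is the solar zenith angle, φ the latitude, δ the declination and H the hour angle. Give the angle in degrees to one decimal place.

59.4°

Hour angle H = 15° × (16 − 12) = 60.00°.
With φ = -6.9°, δ = -10.0°, H = 60.00°: sin φ sin δ = 0.0209, cos φ cos δ cos H = 0.4888, so cos θ_z = 0.5097.
θ_z = arccos(0.5097) = 59.36°.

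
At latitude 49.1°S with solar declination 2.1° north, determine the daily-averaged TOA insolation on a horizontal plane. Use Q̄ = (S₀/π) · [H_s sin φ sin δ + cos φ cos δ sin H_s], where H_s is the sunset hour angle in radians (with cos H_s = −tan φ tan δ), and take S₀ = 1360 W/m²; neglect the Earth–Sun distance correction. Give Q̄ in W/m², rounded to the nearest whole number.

265 W/m²

cos H_s = −tan(-49.1°) · tan(2.1°) = 0.0423, so H_s = arccos(0.0423) = 87.58°. In radians, H_s = 1.5286.
H_s sin φ sin δ = 1.5286 × -0.7559 × 0.0366 = -0.0423.
cos φ cos δ sin H_s = 0.6547 × 0.9993 × 0.9991 = 0.6537.
Q̄ = (1360/π) × (-0.0423 + 0.6537) = 432.90 × 0.6114 = 264.68 W/m².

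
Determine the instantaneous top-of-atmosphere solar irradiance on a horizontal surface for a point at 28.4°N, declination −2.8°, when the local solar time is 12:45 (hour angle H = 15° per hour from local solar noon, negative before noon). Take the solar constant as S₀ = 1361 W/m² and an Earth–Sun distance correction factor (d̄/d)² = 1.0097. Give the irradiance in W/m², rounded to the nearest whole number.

1152 W/m²

Hour angle H = 15° × (12.75 − 12) = 11.25°.
With φ = 28.4°, δ = -2.8°, H = 11.25°: sin φ sin δ = -0.0232, cos φ cos δ cos H = 0.8617, so cos θ_z = 0.8385.
Top-of-atmosphere irradiance = S₀ (d̄/d)² cos θ_z = 1361 × 1.0097 × 0.8385 = 1152.27 W/m².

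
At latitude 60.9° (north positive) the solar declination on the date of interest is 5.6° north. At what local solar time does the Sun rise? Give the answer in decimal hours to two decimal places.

5.32 h

The sunset hour angle satisfies cos H_s = −tan φ tan δ = -0.1762, giving H_s = 100.15°.
Sunrise is at 12 − H_s/15 = 12 − 6.677 = 5.323 h local solar time.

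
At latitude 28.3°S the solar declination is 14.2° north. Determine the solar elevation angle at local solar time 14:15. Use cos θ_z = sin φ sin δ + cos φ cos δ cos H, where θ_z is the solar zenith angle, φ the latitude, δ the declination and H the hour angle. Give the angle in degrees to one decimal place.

36.4°

Hour angle H = 15° × (14.25 − 12) = 33.75°.
With φ = -28.3°, δ = 14.2°, H = 33.75°: sin φ sin δ = -0.1163, cos φ cos δ cos H = 0.7097, so cos θ_z = 0.5934.
θ_z = arccos(0.5934) = 53.60°, so the elevation is 90° − 53.60° = 36.40°.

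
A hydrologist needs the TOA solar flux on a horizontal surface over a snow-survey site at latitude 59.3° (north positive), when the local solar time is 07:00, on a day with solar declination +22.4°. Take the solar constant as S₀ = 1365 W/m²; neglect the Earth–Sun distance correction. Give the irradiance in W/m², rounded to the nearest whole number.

Hour angle H = 15° × (7 − 12) = -75.00°.
cos θ_z = sin φ sin δ + cos φ cos δ cos H = (0.8599)(0.3811) + (0.5105)(0.9245)(0.2588) = 0.4499.
Top-of-atmosphere irradiance = S₀ cos θ_z = 1365 × 0.4499 = 614.11 W/m².

614 W/m²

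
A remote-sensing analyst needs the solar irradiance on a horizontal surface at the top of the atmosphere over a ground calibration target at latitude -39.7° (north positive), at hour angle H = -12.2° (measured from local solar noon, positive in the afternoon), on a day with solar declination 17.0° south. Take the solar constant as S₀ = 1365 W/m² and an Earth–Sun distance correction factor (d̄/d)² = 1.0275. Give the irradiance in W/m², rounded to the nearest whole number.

With φ = -39.7°, δ = -17.0°, H = -12.20°: sin φ sin δ = 0.1868, cos φ cos δ cos H = 0.7192, so cos θ_z = 0.9060.
Top-of-atmosphere irradiance = S₀ (d̄/d)² cos θ_z = 1365 × 1.0275 × 0.9060 = 1270.70 W/m².

1271 W/m²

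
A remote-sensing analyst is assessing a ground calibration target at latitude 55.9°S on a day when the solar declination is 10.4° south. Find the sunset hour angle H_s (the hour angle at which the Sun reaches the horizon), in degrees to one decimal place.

105.7°

cos H_s = −tan(-55.9°) · tan(-10.4°) = -0.2711, so H_s = arccos(-0.2711) = 105.73°.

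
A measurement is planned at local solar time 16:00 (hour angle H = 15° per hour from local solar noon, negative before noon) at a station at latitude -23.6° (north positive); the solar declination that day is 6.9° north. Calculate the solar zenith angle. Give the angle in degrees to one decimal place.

66.0°

Hour angle H = 15° × (16 − 12) = 60.00°.
With φ = -23.6°, δ = 6.9°, H = 60.00°: sin φ sin δ = -0.0481, cos φ cos δ cos H = 0.4549, so cos θ_z = 0.4068.
θ_z = arccos(0.4068) = 66.00°.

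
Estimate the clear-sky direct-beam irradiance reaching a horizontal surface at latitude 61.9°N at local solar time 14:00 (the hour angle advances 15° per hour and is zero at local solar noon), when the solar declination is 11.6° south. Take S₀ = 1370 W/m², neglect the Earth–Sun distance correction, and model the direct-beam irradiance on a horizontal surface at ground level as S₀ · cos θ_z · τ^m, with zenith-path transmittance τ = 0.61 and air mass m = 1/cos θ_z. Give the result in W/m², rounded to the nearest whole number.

33 W/m²

Hour angle H = 15° × (14 − 12) = 30.00°.
cos θ_z = sin φ sin δ + cos φ cos δ cos H = (0.8821)(-0.2011) + (0.4710)(0.9796)(0.8660) = 0.2222.
Air mass m = 1/cos θ_z = 1/0.2222 = 4.500; τ^m = 0.61^4.500 = 0.1081.
Surface direct beam = 1370 × 0.2222 × 0.1081 = 32.91 W/m².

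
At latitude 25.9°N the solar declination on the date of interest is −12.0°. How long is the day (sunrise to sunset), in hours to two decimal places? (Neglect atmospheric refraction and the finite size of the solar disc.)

11.21 hours

The sunset hour angle satisfies cos H_s = −tan φ tan δ = 0.1032, giving H_s = 84.08°.
Day length = 2 H_s / 15° h⁻¹ = 168.16° / 15 = 11.211 h.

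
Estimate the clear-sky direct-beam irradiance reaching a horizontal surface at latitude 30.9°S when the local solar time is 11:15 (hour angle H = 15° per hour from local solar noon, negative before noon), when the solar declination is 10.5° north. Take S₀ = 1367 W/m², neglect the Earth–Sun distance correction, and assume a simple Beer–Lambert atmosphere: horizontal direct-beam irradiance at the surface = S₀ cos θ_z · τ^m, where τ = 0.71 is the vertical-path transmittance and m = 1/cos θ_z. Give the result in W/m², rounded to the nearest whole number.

629 W/m²

Hour angle H = 15° × (11.25 − 12) = -11.25°.
With φ = -30.9°, δ = 10.5°, H = -11.25°: sin φ sin δ = -0.0936, cos φ cos δ cos H = 0.8275, so cos θ_z = 0.7339.
Air mass m = 1/cos θ_z = 1/0.7339 = 1.363; τ^m = 0.71^1.363 = 0.6270.
Surface direct beam = 1367 × 0.7339 × 0.6270 = 629.03 W/m².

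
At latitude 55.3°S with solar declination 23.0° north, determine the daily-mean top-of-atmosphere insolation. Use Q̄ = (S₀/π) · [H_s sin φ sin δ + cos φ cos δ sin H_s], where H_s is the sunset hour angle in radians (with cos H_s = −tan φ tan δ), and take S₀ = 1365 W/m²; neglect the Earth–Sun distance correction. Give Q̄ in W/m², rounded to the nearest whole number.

The sunset hour angle satisfies cos H_s = −tan φ tan δ = 0.6130, giving H_s = 52.19°. In radians, H_s = 0.9109.
H_s sin φ sin δ = 0.9109 × -0.8221 × 0.3907 = -0.2926.
cos φ cos δ sin H_s = 0.5693 × 0.9205 × 0.7901 = 0.4140.
Q̄ = (1365/π) × (-0.2926 + 0.4140) = 434.49 × 0.1214 = 52.75 W/m².

53 W/m²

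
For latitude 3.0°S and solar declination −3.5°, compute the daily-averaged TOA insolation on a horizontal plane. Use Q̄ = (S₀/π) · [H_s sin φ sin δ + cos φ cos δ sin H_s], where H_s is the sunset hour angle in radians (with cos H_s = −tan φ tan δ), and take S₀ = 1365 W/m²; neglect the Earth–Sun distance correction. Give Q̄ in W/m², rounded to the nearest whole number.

435 W/m²

cos H_s = −tan(-3.0°) · tan(-3.5°) = -0.0032, so H_s = arccos(-0.0032) = 90.18°. In radians, H_s = 1.5739.
H_s sin φ sin δ = 1.5739 × -0.0523 × -0.0610 = 0.0050.
cos φ cos δ sin H_s = 0.9986 × 0.9981 × 1.0000 = 0.9967.
Q̄ = (1365/π) × (0.0050 + 0.9967) = 434.49 × 1.0017 = 435.23 W/m².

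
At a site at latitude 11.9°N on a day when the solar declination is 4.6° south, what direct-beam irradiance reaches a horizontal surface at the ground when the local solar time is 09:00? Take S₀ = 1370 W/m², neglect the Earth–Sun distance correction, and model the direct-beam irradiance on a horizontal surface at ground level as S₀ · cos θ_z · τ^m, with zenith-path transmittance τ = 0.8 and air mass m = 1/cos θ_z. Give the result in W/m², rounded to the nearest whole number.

Hour angle H = 15° × (9 − 12) = -45.00°.
cos θ_z = sin(11.9°) sin(-4.6°) + cos(11.9°) cos(-4.6°) cos(-45.00°) = -0.0165 + 0.6897 = 0.6732.
Air mass m = 1/cos θ_z = 1/0.6732 = 1.485; τ^m = 0.8^1.485 = 0.7179.
Surface direct beam = 1370 × 0.6732 × 0.7179 = 662.11 W/m².

662 W/m²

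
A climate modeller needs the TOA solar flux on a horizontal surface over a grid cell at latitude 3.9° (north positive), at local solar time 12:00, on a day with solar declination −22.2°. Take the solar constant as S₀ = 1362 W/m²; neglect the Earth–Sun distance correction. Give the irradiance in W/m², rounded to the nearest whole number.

Hour angle H = 15° × (12 − 12) = 0.00°.
cos θ_z = sin φ sin δ + cos φ cos δ cos H = (0.0680)(-0.3778) + (0.9977)(0.9259)(1.0000) = 0.8981.
Top-of-atmosphere irradiance = S₀ cos θ_z = 1362 × 0.8981 = 1223.21 W/m².

1223 W/m²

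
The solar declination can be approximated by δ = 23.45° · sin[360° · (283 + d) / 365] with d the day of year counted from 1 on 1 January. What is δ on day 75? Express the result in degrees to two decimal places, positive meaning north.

360 × (283 + 75) / 365 = 353.096°; sin(353.096°) = -0.1202.
δ = 23.45 × -0.1202 = -2.819° ≈ -2.82°.

-2.82°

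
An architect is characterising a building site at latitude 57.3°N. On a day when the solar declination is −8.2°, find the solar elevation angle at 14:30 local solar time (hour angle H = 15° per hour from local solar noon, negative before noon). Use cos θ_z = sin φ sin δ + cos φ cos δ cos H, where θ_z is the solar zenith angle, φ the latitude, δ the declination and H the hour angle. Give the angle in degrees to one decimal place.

17.7°

Hour angle H = 15° × (14.5 − 12) = 37.50°.
With φ = 57.3°, δ = -8.2°, H = 37.50°: sin φ sin δ = -0.1200, cos φ cos δ cos H = 0.4242, so cos θ_z = 0.3042.
θ_z = arccos(0.3042) = 72.29°, so the elevation is 90° − 72.29° = 17.71°.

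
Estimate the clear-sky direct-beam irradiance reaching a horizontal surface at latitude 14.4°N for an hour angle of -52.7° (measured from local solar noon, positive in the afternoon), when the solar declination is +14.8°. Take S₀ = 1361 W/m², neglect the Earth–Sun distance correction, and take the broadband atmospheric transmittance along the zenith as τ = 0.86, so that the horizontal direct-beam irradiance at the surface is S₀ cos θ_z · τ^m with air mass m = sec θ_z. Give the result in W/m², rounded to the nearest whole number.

With φ = 14.4°, δ = 14.8°, H = -52.70°: sin φ sin δ = 0.0635, cos φ cos δ cos H = 0.5675, so cos θ_z = 0.6310.
Air mass m = 1/cos θ_z = 1/0.6310 = 1.585; τ^m = 0.86^1.585 = 0.7874.
Surface direct beam = 1361 × 0.6310 × 0.7874 = 676.21 W/m².

676 W/m²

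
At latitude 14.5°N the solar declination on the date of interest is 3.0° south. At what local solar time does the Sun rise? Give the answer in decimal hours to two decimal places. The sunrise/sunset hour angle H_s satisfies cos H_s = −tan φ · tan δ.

The sunset hour angle satisfies cos H_s = −tan φ tan δ = 0.0136, giving H_s = 89.22°.
Sunrise is at 12 − H_s/15 = 12 − 5.948 = 6.052 h local solar time.

6.05 h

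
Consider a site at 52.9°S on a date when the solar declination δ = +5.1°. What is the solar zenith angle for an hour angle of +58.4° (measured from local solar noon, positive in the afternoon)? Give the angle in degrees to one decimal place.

cos θ_z = sin(-52.9°) sin(5.1°) + cos(-52.9°) cos(5.1°) cos(58.40°) = -0.0709 + 0.3148 = 0.2439.
θ_z = arccos(0.2439) = 75.88°.

75.9°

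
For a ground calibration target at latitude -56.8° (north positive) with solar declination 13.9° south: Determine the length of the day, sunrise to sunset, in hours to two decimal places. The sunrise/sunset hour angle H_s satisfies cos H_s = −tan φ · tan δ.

14.96 hours

−tan φ tan δ = −(-1.5282)(-0.2475) = -0.3782; H_s = arccos(-0.3782) = 112.22°.
Day length = 2 H_s / 15° h⁻¹ = 224.44° / 15 = 14.963 h.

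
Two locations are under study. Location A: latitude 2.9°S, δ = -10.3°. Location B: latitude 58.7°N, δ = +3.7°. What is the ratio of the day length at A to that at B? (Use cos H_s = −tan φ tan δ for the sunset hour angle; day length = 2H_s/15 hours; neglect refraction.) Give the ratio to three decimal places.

A: H_s = arccos(−tan -2.9° · tan -10.3°) = 90.53°, so 2H_s/15 = 12.0707 h.
B: H_s = arccos(−tan 58.7° · tan 3.7°) = 96.11°, so 2H_s/15 = 12.8147 h.
Ratio A/B = 12.0707 / 12.8147 = 0.9419.

0.942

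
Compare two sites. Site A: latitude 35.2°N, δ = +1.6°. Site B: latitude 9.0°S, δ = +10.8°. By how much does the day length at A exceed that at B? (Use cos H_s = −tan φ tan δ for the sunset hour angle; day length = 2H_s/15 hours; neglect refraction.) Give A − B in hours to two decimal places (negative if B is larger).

+0.38 h

A: H_s = arccos(−tan 35.2° · tan 1.6°) = 91.13°, so 2H_s/15 = 12.1507 h.
B: H_s = arccos(−tan -9.0° · tan 10.8°) = 88.27°, so 2H_s/15 = 11.7693 h.
A − B = 12.1507 − 11.7693 = 0.3814 h.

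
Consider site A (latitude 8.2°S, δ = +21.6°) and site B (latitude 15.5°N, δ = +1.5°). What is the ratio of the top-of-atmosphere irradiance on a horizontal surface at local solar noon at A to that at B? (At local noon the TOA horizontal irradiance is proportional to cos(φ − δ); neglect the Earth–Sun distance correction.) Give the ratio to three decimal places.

A: cos θ_z = cos(-8.2° − (21.6°)) = 0.8678.
B: cos θ_z = cos(15.5° − (1.5°)) = 0.9703.
Ratio A/B = 0.8678 / 0.9703 = 0.8944.

0.894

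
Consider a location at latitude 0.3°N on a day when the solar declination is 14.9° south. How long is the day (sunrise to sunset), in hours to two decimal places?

11.99 hours

The sunset hour angle satisfies cos H_s = −tan φ tan δ = 0.0014, giving H_s = 89.92°.
Day length = 2 H_s / 15° h⁻¹ = 179.84° / 15 = 11.989 h.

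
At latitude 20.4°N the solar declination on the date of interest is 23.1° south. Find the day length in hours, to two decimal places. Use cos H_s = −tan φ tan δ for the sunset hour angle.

10.78 hours

−tan φ tan δ = −(0.3719)(-0.4265) = 0.1586; H_s = arccos(0.1586) = 80.87°.
Day length = 2 H_s / 15° h⁻¹ = 161.74° / 15 = 10.783 h.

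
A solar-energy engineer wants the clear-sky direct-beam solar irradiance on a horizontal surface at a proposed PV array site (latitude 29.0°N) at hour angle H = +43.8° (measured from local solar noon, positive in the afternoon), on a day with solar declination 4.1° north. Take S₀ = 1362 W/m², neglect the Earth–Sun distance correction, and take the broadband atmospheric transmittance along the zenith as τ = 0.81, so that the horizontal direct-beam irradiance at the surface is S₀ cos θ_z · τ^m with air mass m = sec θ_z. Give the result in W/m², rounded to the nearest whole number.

659 W/m²

cos θ_z = sin φ sin δ + cos φ cos δ cos H = (0.4848)(0.0715) + (0.8746)(0.9974)(0.7218) = 0.6643.
Air mass m = 1/cos θ_z = 1/0.6643 = 1.505; τ^m = 0.81^1.505 = 0.7282.
Surface direct beam = 1362 × 0.6643 × 0.7282 = 658.86 W/m².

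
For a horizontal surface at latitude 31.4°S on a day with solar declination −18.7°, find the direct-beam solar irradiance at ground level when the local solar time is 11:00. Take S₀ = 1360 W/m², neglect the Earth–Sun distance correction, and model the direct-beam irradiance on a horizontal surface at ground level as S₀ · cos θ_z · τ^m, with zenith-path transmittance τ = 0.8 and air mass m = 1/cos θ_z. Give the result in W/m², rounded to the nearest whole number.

Hour angle H = 15° × (11 − 12) = -15.00°.
cos θ_z = sin(-31.4°) sin(-18.7°) + cos(-31.4°) cos(-18.7°) cos(-15.00°) = 0.1670 + 0.7809 = 0.9479.
Air mass m = 1/cos θ_z = 1/0.9479 = 1.055; τ^m = 0.8^1.055 = 0.7902.
Surface direct beam = 1360 × 0.9479 × 0.7902 = 1018.68 W/m².

1019 W/m²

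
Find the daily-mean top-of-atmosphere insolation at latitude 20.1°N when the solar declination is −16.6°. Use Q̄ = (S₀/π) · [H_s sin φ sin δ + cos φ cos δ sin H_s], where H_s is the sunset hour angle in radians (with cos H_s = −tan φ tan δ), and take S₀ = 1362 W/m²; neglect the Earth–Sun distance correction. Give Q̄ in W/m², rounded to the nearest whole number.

−tan φ tan δ = −(0.3659)(-0.2981) = 0.1091; H_s = arccos(0.1091) = 83.74°. In radians, H_s = 1.4615.
H_s sin φ sin δ = 1.4615 × 0.3437 × -0.2857 = -0.1435.
cos φ cos δ sin H_s = 0.9391 × 0.9583 × 0.9940 = 0.8945.
Q̄ = (1362/π) × (-0.1435 + 0.8945) = 433.54 × 0.7510 = 325.59 W/m².

326 W/m²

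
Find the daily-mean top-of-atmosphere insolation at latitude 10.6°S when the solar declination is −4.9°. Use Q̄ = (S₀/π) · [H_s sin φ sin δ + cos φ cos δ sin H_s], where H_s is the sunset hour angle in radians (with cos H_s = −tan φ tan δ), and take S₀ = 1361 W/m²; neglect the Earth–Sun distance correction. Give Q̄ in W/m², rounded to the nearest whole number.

435 W/m²

−tan φ tan δ = −(-0.1871)(-0.0857) = -0.0160; H_s = arccos(-0.0160) = 90.92°. In radians, H_s = 1.5869.
H_s sin φ sin δ = 1.5869 × -0.1840 × -0.0854 = 0.0249.
cos φ cos δ sin H_s = 0.9829 × 0.9963 × 0.9999 = 0.9792.
Q̄ = (1361/π) × (0.0249 + 0.9792) = 433.22 × 1.0041 = 435.00 W/m².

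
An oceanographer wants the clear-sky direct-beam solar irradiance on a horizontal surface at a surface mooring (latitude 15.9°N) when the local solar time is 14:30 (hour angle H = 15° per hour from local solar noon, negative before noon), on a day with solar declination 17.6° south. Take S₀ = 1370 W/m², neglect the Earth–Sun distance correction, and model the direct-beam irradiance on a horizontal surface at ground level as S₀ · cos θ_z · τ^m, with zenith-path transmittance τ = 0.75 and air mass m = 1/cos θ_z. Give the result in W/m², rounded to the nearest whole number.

Hour angle H = 15° × (14.5 − 12) = 37.50°.
With φ = 15.9°, δ = -17.6°, H = 37.50°: sin φ sin δ = -0.0828, cos φ cos δ cos H = 0.7273, so cos θ_z = 0.6445.
Air mass m = 1/cos θ_z = 1/0.6445 = 1.552; τ^m = 0.75^1.552 = 0.6399.
Surface direct beam = 1370 × 0.6445 × 0.6399 = 565.01 W/m².

565 W/m²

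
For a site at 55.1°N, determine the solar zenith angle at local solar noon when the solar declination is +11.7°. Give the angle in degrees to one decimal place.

43.4°

At local solar noon the hour angle is zero, so the zenith angle is |φ − δ| = |55.1° − (11.7°)| = 43.4°.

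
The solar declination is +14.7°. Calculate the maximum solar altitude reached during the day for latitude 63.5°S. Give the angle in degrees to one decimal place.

At local solar noon the hour angle is zero, so the elevation is 90° − |φ − δ| = 90° − |-63.5° − (14.7°)| = 90° − 78.2° = 11.8°.

11.8°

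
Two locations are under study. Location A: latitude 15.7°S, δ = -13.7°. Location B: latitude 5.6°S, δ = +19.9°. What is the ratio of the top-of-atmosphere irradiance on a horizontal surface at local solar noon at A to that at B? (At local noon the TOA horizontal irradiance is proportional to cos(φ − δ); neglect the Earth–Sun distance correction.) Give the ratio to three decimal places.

A: cos θ_z = cos(-15.7° − (-13.7°)) = 0.9994.
B: cos θ_z = cos(-5.6° − (19.9°)) = 0.9026.
Ratio A/B = 0.9994 / 0.9026 = 1.1072.

1.107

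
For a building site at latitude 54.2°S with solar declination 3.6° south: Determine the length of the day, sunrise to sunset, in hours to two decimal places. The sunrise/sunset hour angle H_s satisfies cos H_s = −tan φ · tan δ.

cos H_s = −tan(-54.2°) · tan(-3.6°) = -0.0872, so H_s = arccos(-0.0872) = 95.00°.
Day length = 2 H_s / 15° h⁻¹ = 190.00° / 15 = 12.667 h.

12.67 hours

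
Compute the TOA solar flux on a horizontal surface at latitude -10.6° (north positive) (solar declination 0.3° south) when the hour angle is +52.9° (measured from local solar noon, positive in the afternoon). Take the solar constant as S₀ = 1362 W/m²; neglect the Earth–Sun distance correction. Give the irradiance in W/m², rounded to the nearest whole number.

cos θ_z = sin(-10.6°) sin(-0.3°) + cos(-10.6°) cos(-0.3°) cos(52.90°) = 0.0010 + 0.5929 = 0.5939.
Top-of-atmosphere irradiance = S₀ cos θ_z = 1362 × 0.5939 = 808.89 W/m².

809 W/m²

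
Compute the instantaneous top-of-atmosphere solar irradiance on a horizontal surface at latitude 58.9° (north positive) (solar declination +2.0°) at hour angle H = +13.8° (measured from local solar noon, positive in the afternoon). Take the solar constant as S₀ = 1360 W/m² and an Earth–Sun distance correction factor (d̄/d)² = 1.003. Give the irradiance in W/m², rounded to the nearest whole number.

With φ = 58.9°, δ = 2.0°, H = 13.80°: sin φ sin δ = 0.0299, cos φ cos δ cos H = 0.5013, so cos θ_z = 0.5312.
Top-of-atmosphere irradiance = S₀ (d̄/d)² cos θ_z = 1360 × 1.003 × 0.5312 = 724.60 W/m².

725 W/m²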